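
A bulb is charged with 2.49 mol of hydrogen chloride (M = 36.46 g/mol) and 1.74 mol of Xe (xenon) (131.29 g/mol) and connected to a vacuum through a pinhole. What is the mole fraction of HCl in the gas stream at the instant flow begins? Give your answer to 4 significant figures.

0.7309

The effusion rate of species i is ∝ p_i/√M_i ∝ n_i/√M_i.
Mole fraction of HCl in the effusate = (n_HCl/√M_HCl) / (n_HCl/√M_HCl + n_Xe/√M_Xe)
= (2.49/√36.46) / (2.49/√36.46 + 1.74/√131.29) = 0.4124/(0.4124 + 0.1519) = 0.7309.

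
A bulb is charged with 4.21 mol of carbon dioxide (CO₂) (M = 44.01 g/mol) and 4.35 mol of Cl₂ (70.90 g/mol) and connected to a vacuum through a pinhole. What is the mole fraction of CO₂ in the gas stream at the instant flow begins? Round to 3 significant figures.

0.551

Effusion rate of each component ∝ n_i/√M_i (partial pressure × 1/√M).
So x_CO₂ in the escaping gas = (n_CO₂/√M_CO₂) / Σ(n_i/√M_i)
= (4.21/√44.01) / (4.21/√44.01 + 4.35/√70.90) = 0.6346/(0.6346 + 0.5166) = 0.551.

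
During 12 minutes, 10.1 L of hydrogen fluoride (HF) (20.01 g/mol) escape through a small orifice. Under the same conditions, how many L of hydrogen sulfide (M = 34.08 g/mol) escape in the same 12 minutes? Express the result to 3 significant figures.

Graham's law gives rate_H₂S/rate_HF = √(M_HF/M_H₂S) = √(20.01/34.08) = √0.5871 = 0.7663.
So the volume for H₂S is 10.1 × 0.7663 = 7.74 L.

7.74 L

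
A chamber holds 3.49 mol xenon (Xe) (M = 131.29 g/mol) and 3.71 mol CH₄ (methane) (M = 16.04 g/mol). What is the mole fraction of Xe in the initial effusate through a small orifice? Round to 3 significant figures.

Each component's effusion rate ∝ (its partial pressure)·(1/√M) ∝ n_i/√M_i.
Mole fraction of Xe in the effusate = (n_Xe/√M_Xe) / (n_Xe/√M_Xe + n_CH₄/√M_CH₄)
= (3.49/√131.29) / (3.49/√131.29 + 3.71/√16.04) = 0.3046/(0.3046 + 0.9263) = 0.247.

0.247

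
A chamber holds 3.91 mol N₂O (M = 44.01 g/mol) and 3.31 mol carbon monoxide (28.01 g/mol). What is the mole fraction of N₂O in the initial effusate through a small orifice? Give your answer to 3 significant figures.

Effusion rate of each component ∝ n_i/√M_i (partial pressure × 1/√M).
x_N₂O(eff) = (n_N₂O/√M_N₂O) / (n_N₂O/√M_N₂O + n_CO/√M_CO)
= (3.91/√44.01) / (3.91/√44.01 + 3.31/√28.01) = 0.5894/(0.5894 + 0.6254) = 0.485.

0.485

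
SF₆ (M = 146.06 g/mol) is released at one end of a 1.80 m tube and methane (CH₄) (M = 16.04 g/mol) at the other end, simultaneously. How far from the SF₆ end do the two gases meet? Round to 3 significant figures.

0.448 m

Distances travelled in equal time are proportional to diffusion rates, so d_SF₆/d_CH₄ = √(M_CH₄/M_SF₆) = √(16.04/146.06) = 0.3314.
With d_SF₆ + d_CH₄ = 1.80 m, d_CH₄ = 1.80/(1 + 0.3314) = 1.352 m.
d_SF₆ = 1.80 − 1.352 = 0.448 m.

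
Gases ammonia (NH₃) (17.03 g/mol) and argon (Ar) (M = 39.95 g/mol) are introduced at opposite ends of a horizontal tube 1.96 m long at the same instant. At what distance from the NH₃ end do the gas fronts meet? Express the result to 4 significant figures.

1.186 m

The fronts meet when d_NH₃ + d_Ar = L with d_NH₃/d_Ar = √(M_Ar/M_NH₃) (Graham's law). Here √(M_Ar/M_NH₃) = √(39.95/17.03) = 1.532.
With d_NH₃ + d_Ar = 1.96 m, d_Ar = 1.96/(1 + 1.532) = 0.7742 m.
d_NH₃ = 1.96 − 0.7742 = 1.186 m.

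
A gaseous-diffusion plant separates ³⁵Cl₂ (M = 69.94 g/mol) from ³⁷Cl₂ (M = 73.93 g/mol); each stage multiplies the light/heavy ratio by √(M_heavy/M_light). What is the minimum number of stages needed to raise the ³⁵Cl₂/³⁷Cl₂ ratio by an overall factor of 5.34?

61

Per stage α = (73.93/69.94)^(1/2) = 1.05705^0.5, giving ln α = 0.02774.
Need α^N ≥ 5.34 ⇒ N ≥ ln(5.34) / ln α = 1.675 / 0.02774 = 60.39.
Rounding up, N = 61 stages.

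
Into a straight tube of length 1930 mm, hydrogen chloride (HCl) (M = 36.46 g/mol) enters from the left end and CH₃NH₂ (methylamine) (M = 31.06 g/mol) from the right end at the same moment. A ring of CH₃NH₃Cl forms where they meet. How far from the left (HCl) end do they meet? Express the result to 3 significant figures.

926 mm

Distances travelled in equal time are proportional to diffusion rates, so d_HCl/d_CH₃NH₂ = √(M_CH₃NH₂/M_HCl) = √(31.06/36.46) = 0.9230.
With d_HCl + d_CH₃NH₂ = 1930 mm, d_CH₃NH₂ = 1930/(1 + 0.9230) = 1004 mm.
d_HCl = 1930 − 1004 = 926 mm.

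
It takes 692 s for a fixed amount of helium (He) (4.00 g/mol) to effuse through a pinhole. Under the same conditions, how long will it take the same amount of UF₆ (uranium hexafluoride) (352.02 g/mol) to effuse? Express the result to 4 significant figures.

6492 s

From Graham's law, t_UF₆/t_He = √(M_UF₆/M_He) = √(352.02/4.00) = √88.00 = 9.381.
So the time for UF₆ is 692 × 9.381 = 6492 s.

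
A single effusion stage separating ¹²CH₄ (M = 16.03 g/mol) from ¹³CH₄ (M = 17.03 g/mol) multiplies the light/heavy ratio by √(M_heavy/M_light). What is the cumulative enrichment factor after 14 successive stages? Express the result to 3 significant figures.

1.53

After 14 stages the ratio has grown by (√(17.03/16.03))^14 = (17.03/16.03)^(14/2).
= 1.06238^7 = 1.53.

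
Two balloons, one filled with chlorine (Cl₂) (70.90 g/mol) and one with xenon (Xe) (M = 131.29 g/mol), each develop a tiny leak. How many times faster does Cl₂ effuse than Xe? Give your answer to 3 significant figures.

1.36

By Graham's law, rate_Cl₂/rate_Xe = √(M_Xe/M_Cl₂) = √(131.29/70.90) = √1.852 = 1.36.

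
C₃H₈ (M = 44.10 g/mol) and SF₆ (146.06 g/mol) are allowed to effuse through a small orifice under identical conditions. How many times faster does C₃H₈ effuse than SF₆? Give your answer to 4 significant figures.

1.820

Graham's law gives rate_C₃H₈/rate_SF₆ = √(M_SF₆/M_C₃H₈) = √(146.06/44.10) = √3.312 = 1.820.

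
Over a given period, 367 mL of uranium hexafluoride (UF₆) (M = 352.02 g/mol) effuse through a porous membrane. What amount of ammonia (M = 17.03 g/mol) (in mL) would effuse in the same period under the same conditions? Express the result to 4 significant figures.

By Graham's law, rate_NH₃/rate_UF₆ = √(M_UF₆/M_NH₃) = √(352.02/17.03) = √20.67 = 4.546.
So the volume for NH₃ is 367 × 4.546 = 1669 mL.

1669 mL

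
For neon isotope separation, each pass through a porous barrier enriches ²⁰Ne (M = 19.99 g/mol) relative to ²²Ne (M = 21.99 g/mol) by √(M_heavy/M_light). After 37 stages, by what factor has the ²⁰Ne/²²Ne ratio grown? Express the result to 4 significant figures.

5.836

Each stage multiplies the ratio by α = √(21.99/19.99), so after 37 stages the overall factor is α^37 = (21.99/19.99)^(37/2).
= 1.10005^(37/2) = 5.836.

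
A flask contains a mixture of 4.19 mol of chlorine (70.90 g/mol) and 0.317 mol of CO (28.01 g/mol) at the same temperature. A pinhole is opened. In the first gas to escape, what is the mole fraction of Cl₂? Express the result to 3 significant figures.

Each component's effusion rate ∝ (its partial pressure)·(1/√M) ∝ n_i/√M_i.
Mole fraction of Cl₂ in the effusate = (n_Cl₂/√M_Cl₂) / (n_Cl₂/√M_Cl₂ + n_CO/√M_CO)
= (4.19/√70.90) / (4.19/√70.90 + 0.317/√28.01) = 0.4976/(0.4976 + 0.05990) = 0.893.

0.893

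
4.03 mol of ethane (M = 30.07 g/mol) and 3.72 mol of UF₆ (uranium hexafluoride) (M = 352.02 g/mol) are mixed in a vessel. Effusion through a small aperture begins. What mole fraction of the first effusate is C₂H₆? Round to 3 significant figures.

0.788

Each component's effusion rate ∝ (its partial pressure)·(1/√M) ∝ n_i/√M_i.
Mole fraction of C₂H₆ in the effusate = (n_C₂H₆/√M_C₂H₆) / (n_C₂H₆/√M_C₂H₆ + n_UF₆/√M_UF₆)
= (4.03/√30.07) / (4.03/√30.07 + 3.72/√352.02) = 0.7349/(0.7349 + 0.1983) = 0.788.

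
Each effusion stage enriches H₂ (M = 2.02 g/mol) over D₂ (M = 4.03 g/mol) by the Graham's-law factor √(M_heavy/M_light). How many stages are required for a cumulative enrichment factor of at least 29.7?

Per stage α = (4.03/2.02)^(1/2) = 1.99505^0.5, giving ln α = 0.3453.
Need α^N ≥ 29.7 ⇒ N ≥ ln(29.7) / ln α = 3.391 / 0.3453 = 9.82.
Minimum whole number of stages: N = 10.

10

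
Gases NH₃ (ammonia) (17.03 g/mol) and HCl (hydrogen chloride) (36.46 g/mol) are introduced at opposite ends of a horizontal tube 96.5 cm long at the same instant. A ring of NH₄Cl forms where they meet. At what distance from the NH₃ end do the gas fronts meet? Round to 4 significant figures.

Graham's law gives d_NH₃/d_HCl = rate_NH₃/rate_HCl = √(M_HCl/M_NH₃) = √(36.46/17.03) = 1.463.
With d_NH₃ + d_HCl = 96.5 cm, d_HCl = 96.5/(1 + 1.463) = 39.18 cm.
d_NH₃ = 96.5 − 39.18 = 57.32 cm.

57.32 cm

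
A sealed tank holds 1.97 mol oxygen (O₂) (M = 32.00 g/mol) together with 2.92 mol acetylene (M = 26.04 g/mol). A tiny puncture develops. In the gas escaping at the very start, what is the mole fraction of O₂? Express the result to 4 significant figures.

0.3783

Rate_i ∝ x_i/√M_i (Graham's law weighted by mole fraction), so the effusate composition follows n_i/√M_i.
So x_O₂ in the escaping gas = (n_O₂/√M_O₂) / Σ(n_i/√M_i)
= (1.97/√32.00) / (1.97/√32.00 + 2.92/√26.04) = 0.3483/(0.3483 + 0.5722) = 0.3783.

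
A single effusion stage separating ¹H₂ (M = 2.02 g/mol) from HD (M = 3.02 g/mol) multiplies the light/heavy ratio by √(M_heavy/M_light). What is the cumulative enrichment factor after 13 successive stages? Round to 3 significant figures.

The single-stage factor is √(M_heavy/M_light), so 13 stages give [√(3.02/2.02)]^13 = (3.02/2.02)^(13/2).
= 1.49505^(13/2) = 13.7.

13.7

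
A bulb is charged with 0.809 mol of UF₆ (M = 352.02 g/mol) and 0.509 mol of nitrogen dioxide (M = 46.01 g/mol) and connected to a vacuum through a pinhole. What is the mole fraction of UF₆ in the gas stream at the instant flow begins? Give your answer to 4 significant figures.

0.3649

Effusion rate of each component ∝ n_i/√M_i (partial pressure × 1/√M).
So x_UF₆ in the escaping gas = (n_UF₆/√M_UF₆) / Σ(n_i/√M_i)
= (0.809/√352.02) / (0.809/√352.02 + 0.509/√46.01) = 0.04312/(0.04312 + 0.07504) = 0.3649.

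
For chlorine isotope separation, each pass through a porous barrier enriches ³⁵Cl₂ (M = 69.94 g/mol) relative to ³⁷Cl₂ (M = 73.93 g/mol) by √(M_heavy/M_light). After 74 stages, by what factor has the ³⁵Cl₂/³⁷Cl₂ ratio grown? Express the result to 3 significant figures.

7.79

The single-stage factor is √(M_heavy/M_light), so 74 stages give [√(73.93/69.94)]^74 = (73.93/69.94)^(74/2).
= 1.05705^37 = 7.79.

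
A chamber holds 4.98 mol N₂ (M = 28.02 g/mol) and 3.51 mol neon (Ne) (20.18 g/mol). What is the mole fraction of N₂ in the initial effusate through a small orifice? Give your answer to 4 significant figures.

Rate_i ∝ x_i/√M_i (Graham's law weighted by mole fraction), so the effusate composition follows n_i/√M_i.
x_N₂(eff) = (n_N₂/√M_N₂) / (n_N₂/√M_N₂ + n_Ne/√M_Ne)
= (4.98/√28.02) / (4.98/√28.02 + 3.51/√20.18) = 0.9408/(0.9408 + 0.7814) = 0.5463.

0.5463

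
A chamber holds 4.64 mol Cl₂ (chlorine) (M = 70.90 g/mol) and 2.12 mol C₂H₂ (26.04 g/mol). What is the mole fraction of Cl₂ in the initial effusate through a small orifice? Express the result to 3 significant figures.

0.570

The effusion rate of species i is ∝ p_i/√M_i ∝ n_i/√M_i.
So x_Cl₂ in the escaping gas = (n_Cl₂/√M_Cl₂) / Σ(n_i/√M_i)
= (4.64/√70.90) / (4.64/√70.90 + 2.12/√26.04) = 0.5511/(0.5511 + 0.4154) = 0.570.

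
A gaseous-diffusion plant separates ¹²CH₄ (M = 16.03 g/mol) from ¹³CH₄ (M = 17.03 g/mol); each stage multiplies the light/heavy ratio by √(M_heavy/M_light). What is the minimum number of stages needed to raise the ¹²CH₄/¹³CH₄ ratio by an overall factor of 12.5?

Per stage α = (17.03/16.03)^(1/2) = 1.06238^0.5, giving ln α = 0.03026.
Need α^N ≥ 12.5 ⇒ N ≥ ln(12.5) / ln α = 2.526 / 0.03026 = 83.48.
Minimum whole number of stages: N = 84.

84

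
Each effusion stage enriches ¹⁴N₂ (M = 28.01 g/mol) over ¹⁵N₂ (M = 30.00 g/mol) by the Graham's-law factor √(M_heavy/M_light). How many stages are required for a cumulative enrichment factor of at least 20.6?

Single-stage factor α = √(30.00/28.01), so ln α = ½ ln(1.07105) = 0.03432.
Need α^N ≥ 20.6 ⇒ N ≥ ln(20.6) / ln α = 3.025 / 0.03432 = 88.15.
So at least 89 stages are needed.

89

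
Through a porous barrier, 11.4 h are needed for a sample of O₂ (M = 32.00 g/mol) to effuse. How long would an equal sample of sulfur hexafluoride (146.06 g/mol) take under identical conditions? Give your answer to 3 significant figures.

24.4 h

Since effusion rate ∝ 1/√M, t_SF₆/t_O₂ = √(M_SF₆/M_O₂) = √(146.06/32.00) = √4.564 = 2.136.
So the time for SF₆ is 11.4 × 2.136 = 24.4 h.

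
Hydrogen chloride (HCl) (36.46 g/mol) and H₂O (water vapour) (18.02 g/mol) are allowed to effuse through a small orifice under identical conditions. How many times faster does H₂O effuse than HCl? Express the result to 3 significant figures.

Since effusion rate ∝ 1/√M, rate_H₂O/rate_HCl = √(M_HCl/M_H₂O) = √(36.46/18.02) = √2.023 = 1.42.

1.42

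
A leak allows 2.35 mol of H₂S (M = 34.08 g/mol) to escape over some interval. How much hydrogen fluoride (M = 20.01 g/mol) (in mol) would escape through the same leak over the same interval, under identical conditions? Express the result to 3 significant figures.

3.07 mol

Since effusion rate ∝ 1/√M, rate_HF/rate_H₂S = √(M_H₂S/M_HF) = √(34.08/20.01) = √1.703 = 1.305.
So the amount for HF is 2.35 × 1.305 = 3.07 mol.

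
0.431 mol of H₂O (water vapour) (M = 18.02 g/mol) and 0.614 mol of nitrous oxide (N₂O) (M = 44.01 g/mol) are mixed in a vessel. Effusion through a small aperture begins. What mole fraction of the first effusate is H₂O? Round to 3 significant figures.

0.523

Effusion rate of each component ∝ n_i/√M_i (partial pressure × 1/√M).
So x_H₂O in the escaping gas = (n_H₂O/√M_H₂O) / Σ(n_i/√M_i)
= (0.431/√18.02) / (0.431/√18.02 + 0.614/√44.01) = 0.1015/(0.1015 + 0.09255) = 0.523.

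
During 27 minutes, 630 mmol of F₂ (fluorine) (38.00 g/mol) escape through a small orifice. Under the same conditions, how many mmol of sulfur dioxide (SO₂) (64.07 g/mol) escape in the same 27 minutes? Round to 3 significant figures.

485 mmol

From Graham's law, rate_SO₂/rate_F₂ = √(M_F₂/M_SO₂) = √(38.00/64.07) = √0.5931 = 0.7701.
So the amount for SO₂ is 630 × 0.7701 = 485 mmol.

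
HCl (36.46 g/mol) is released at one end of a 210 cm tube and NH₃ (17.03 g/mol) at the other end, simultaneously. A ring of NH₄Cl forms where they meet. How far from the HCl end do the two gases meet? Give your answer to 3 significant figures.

Distances travelled in equal time are proportional to diffusion rates, so d_HCl/d_NH₃ = √(M_NH₃/M_HCl) = √(17.03/36.46) = 0.6834.
With d_HCl + d_NH₃ = 210 cm, d_NH₃ = 210/(1 + 0.6834) = 124.7 cm.
d_HCl = 210 − 124.7 = 85.3 cm.

85.3 cm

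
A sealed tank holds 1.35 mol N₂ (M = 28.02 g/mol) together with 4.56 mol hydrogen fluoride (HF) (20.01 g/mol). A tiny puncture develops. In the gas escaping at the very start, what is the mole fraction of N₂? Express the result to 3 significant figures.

The effusion rate of species i is ∝ p_i/√M_i ∝ n_i/√M_i.
Mole fraction of N₂ in the effusate = (n_N₂/√M_N₂) / (n_N₂/√M_N₂ + n_HF/√M_HF)
= (1.35/√28.02) / (1.35/√28.02 + 4.56/√20.01) = 0.2550/(0.2550 + 1.019) = 0.200.

0.200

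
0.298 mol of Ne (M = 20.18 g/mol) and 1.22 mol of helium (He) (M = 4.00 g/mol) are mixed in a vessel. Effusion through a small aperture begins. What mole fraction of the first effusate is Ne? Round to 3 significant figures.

0.0981

Each component's effusion rate ∝ (its partial pressure)·(1/√M) ∝ n_i/√M_i.
Mole fraction of Ne in the effusate = (n_Ne/√M_Ne) / (n_Ne/√M_Ne + n_He/√M_He)
= (0.298/√20.18) / (0.298/√20.18 + 1.22/√4.00) = 0.06634/(0.06634 + 0.6100) = 0.0981.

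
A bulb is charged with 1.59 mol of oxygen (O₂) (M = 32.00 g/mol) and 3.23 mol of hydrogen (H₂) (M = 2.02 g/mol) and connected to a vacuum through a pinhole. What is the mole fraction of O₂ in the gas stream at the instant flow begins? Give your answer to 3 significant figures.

0.110

The effusion rate of species i is ∝ p_i/√M_i ∝ n_i/√M_i.
So x_O₂ in the escaping gas = (n_O₂/√M_O₂) / Σ(n_i/√M_i)
= (1.59/√32.00) / (1.59/√32.00 + 3.23/√2.02) = 0.2811/(0.2811 + 2.273) = 0.110.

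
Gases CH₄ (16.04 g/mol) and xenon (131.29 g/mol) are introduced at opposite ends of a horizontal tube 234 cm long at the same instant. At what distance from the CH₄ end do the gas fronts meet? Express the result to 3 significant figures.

173 cm

The fronts meet when d_CH₄ + d_Xe = L with d_CH₄/d_Xe = √(M_Xe/M_CH₄) (Graham's law). Here √(M_Xe/M_CH₄) = √(131.29/16.04) = 2.861.
With d_CH₄ + d_Xe = 234 cm, d_Xe = 234/(1 + 2.861) = 60.61 cm.
d_CH₄ = 234 − 60.61 = 173 cm.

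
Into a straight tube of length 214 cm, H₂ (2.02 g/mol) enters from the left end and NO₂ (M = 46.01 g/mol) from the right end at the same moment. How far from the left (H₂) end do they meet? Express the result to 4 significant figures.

Graham's law gives d_H₂/d_NO₂ = rate_H₂/rate_NO₂ = √(M_NO₂/M_H₂) = √(46.01/2.02) = 4.773.
With d_H₂ + d_NO₂ = 214 cm, d_NO₂ = 214/(1 + 4.773) = 37.07 cm.
d_H₂ = 214 − 37.07 = 176.9 cm.

176.9 cm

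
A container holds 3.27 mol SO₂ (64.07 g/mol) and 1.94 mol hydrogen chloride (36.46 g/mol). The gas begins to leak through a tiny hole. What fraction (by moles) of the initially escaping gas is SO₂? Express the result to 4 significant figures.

0.5598

The effusion rate of species i is ∝ p_i/√M_i ∝ n_i/√M_i.
So x_SO₂ in the escaping gas = (n_SO₂/√M_SO₂) / Σ(n_i/√M_i)
= (3.27/√64.07) / (3.27/√64.07 + 1.94/√36.46) = 0.4085/(0.4085 + 0.3213) = 0.5598.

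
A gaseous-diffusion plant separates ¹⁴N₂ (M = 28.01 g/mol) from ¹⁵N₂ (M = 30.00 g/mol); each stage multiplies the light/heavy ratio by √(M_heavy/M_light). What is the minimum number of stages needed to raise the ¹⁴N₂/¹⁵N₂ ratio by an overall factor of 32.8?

102

With α = √(30.00/28.01) per stage, ln α = ½ ln(1.07105) = 0.03432.
Need α^N ≥ 32.8 ⇒ N ≥ ln(32.8) / ln α = 3.490 / 0.03432 = 101.71.
Minimum whole number of stages: N = 102.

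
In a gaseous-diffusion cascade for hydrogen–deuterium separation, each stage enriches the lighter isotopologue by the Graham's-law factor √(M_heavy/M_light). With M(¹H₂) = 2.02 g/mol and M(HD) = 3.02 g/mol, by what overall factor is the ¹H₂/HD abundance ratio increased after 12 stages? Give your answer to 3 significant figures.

The single-stage factor is √(M_heavy/M_light), so 12 stages give [√(3.02/2.02)]^12 = (3.02/2.02)^(12/2).
= 1.49505^6 = 11.2.

11.2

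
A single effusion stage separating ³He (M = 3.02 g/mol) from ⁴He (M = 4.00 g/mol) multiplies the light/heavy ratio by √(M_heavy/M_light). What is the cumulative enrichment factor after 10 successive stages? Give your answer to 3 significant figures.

Each stage multiplies the ratio by α = √(4.00/3.02), so after 10 stages the overall factor is α^10 = (4.00/3.02)^(10/2).
= 1.32450^5 = 4.08.

4.08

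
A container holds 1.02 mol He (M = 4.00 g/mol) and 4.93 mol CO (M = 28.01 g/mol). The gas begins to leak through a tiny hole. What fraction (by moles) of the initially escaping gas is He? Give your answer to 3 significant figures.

Each component's effusion rate ∝ (its partial pressure)·(1/√M) ∝ n_i/√M_i.
x_He(eff) = (n_He/√M_He) / (n_He/√M_He + n_CO/√M_CO)
= (1.02/√4.00) / (1.02/√4.00 + 4.93/√28.01) = 0.5100/(0.5100 + 0.9315) = 0.354.

0.354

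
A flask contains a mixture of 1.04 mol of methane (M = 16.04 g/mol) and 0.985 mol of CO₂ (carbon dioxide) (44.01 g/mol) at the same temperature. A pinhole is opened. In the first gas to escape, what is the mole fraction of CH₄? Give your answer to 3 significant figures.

Rate_i ∝ x_i/√M_i (Graham's law weighted by mole fraction), so the effusate composition follows n_i/√M_i.
x_CH₄(eff) = (n_CH₄/√M_CH₄) / (n_CH₄/√M_CH₄ + n_CO₂/√M_CO₂)
= (1.04/√16.04) / (1.04/√16.04 + 0.985/√44.01) = 0.2597/(0.2597 + 0.1485) = 0.636.

0.636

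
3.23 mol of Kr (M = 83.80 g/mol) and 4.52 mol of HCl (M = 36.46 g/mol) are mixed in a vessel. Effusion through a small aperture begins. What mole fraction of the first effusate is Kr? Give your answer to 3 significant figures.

0.320

Effusion rate of each component ∝ n_i/√M_i (partial pressure × 1/√M).
So x_Kr in the escaping gas = (n_Kr/√M_Kr) / Σ(n_i/√M_i)
= (3.23/√83.80) / (3.23/√83.80 + 4.52/√36.46) = 0.3528/(0.3528 + 0.7486) = 0.320.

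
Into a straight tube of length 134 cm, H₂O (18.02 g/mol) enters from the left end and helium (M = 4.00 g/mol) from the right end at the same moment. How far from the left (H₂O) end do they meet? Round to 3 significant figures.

42.9 cm

In equal time, each gas travels a distance ∝ its rate ∝ 1/√M, so d_H₂O/d_He = √(M_He/M_H₂O) = √(4.00/18.02) = 0.4711.
With d_H₂O + d_He = 134 cm, d_He = 134/(1 + 0.4711) = 91.09 cm.
d_H₂O = 134 − 91.09 = 42.9 cm.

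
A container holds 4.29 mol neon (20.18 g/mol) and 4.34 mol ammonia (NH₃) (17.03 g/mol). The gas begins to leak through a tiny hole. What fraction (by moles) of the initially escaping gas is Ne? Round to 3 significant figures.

Each component's effusion rate ∝ (its partial pressure)·(1/√M) ∝ n_i/√M_i.
Mole fraction of Ne in the effusate = (n_Ne/√M_Ne) / (n_Ne/√M_Ne + n_NH₃/√M_NH₃)
= (4.29/√20.18) / (4.29/√20.18 + 4.34/√17.03) = 0.9550/(0.9550 + 1.052) = 0.476.

0.476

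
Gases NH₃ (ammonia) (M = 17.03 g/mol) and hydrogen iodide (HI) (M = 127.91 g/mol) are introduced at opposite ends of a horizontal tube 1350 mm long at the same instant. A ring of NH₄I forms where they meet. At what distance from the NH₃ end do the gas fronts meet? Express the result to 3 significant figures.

989 mm

Graham's law gives d_NH₃/d_HI = rate_NH₃/rate_HI = √(M_HI/M_NH₃) = √(127.91/17.03) = 2.741.
With d_NH₃ + d_HI = 1350 mm, d_HI = 1350/(1 + 2.741) = 360.9 mm.
d_NH₃ = 1350 − 360.9 = 989 mm.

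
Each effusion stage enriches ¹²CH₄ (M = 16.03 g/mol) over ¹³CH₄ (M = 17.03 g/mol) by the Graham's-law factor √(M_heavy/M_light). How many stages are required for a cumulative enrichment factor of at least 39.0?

With α = √(17.03/16.03) per stage, ln α = ½ ln(1.06238) = 0.03026.
Need α^N ≥ 39.0 ⇒ N ≥ ln(39.0) / ln α = 3.664 / 0.03026 = 121.08.
Minimum whole number of stages: N = 122.

122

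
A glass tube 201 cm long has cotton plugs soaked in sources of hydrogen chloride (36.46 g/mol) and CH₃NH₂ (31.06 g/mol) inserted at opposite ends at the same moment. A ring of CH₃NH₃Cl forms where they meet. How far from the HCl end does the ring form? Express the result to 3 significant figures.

96.5 cm

In equal time, each gas travels a distance ∝ its rate ∝ 1/√M, so d_HCl/d_CH₃NH₂ = √(M_CH₃NH₂/M_HCl) = √(31.06/36.46) = 0.9230.
With d_HCl + d_CH₃NH₂ = 201 cm, d_CH₃NH₂ = 201/(1 + 0.9230) = 104.5 cm.
d_HCl = 201 − 104.5 = 96.5 cm.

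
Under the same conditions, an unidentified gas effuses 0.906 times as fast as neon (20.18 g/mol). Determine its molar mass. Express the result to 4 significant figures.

Using Graham's law: rate_X/rate_Ne = √(M_Ne/M_X).
0.906 = √(20.18/M_X)
M_X = 20.18 / 0.906² = 20.18 / 0.8208 = 24.58 g/mol

24.58 g/mol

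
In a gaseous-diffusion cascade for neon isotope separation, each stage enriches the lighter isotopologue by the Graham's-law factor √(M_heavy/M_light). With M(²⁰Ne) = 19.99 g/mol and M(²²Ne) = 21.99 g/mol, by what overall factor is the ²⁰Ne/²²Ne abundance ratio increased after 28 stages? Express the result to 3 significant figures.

After 28 stages the ratio has grown by (√(21.99/19.99))^28 = (21.99/19.99)^(28/2).
= 1.10005^14 = 3.80.

3.80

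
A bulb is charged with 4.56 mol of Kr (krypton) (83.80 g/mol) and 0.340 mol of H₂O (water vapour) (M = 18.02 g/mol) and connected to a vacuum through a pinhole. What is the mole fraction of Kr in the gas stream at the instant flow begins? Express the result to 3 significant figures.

Effusion rate of each component ∝ n_i/√M_i (partial pressure × 1/√M).
Mole fraction of Kr in the effusate = (n_Kr/√M_Kr) / (n_Kr/√M_Kr + n_H₂O/√M_H₂O)
= (4.56/√83.80) / (4.56/√83.80 + 0.340/√18.02) = 0.4981/(0.4981 + 0.08009) = 0.861.

0.861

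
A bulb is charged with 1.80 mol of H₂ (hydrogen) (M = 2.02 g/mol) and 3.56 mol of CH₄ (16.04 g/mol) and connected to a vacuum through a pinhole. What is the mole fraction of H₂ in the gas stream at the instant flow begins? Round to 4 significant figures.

0.5876

The effusion rate of species i is ∝ p_i/√M_i ∝ n_i/√M_i.
x_H₂(eff) = (n_H₂/√M_H₂) / (n_H₂/√M_H₂ + n_CH₄/√M_CH₄)
= (1.80/√2.02) / (1.80/√2.02 + 3.56/√16.04) = 1.266/(1.266 + 0.8889) = 0.5876.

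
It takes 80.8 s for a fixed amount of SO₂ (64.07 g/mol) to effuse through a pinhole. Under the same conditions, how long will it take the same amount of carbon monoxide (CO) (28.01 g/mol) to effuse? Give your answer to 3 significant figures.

From Graham's law, t_CO/t_SO₂ = √(M_CO/M_SO₂) = √(28.01/64.07) = √0.4372 = 0.6612.
So the time for CO is 80.8 × 0.6612 = 53.4 s.

53.4 s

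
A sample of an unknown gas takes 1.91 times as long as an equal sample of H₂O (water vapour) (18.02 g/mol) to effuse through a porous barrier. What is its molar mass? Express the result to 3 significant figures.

65.7 g/mol

From Graham's law, t_X/t_H₂O = √(M_X/M_H₂O).
1.91 = √(M_X/18.02)
M_X = 18.02 × 1.91² = 18.02 × 3.648 = 65.7 g/mol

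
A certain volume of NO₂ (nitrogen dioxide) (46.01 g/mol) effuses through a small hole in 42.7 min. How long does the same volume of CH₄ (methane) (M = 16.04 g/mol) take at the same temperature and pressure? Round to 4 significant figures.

25.21 min

Since effusion rate ∝ 1/√M, t_CH₄/t_NO₂ = √(M_CH₄/M_NO₂) = √(16.04/46.01) = √0.3486 = 0.5904.
So the time for CH₄ is 42.7 × 0.5904 = 25.21 min.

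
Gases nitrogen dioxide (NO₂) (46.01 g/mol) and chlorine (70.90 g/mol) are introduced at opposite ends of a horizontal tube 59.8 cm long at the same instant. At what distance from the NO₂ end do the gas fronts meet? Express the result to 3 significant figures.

The fronts meet when d_NO₂ + d_Cl₂ = L with d_NO₂/d_Cl₂ = √(M_Cl₂/M_NO₂) (Graham's law). Here √(M_Cl₂/M_NO₂) = √(70.90/46.01) = 1.241.
With d_NO₂ + d_Cl₂ = 59.8 cm, d_Cl₂ = 59.8/(1 + 1.241) = 26.68 cm.
d_NO₂ = 59.8 − 26.68 = 33.1 cm.

33.1 cm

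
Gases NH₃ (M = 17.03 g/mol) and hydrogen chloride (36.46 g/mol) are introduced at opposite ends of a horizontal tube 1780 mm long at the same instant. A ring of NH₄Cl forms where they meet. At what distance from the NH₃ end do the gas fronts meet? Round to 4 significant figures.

1057 mm

In equal time, each gas travels a distance ∝ its rate ∝ 1/√M, so d_NH₃/d_HCl = √(M_HCl/M_NH₃) = √(36.46/17.03) = 1.463.
With d_NH₃ + d_HCl = 1780 mm, d_HCl = 1780/(1 + 1.463) = 722.6 mm.
d_NH₃ = 1780 − 722.6 = 1057 mm.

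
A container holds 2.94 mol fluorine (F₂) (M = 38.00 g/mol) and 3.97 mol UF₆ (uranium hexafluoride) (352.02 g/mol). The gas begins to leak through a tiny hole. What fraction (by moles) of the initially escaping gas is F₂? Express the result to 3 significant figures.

0.693

Rate_i ∝ x_i/√M_i (Graham's law weighted by mole fraction), so the effusate composition follows n_i/√M_i.
Mole fraction of F₂ in the effusate = (n_F₂/√M_F₂) / (n_F₂/√M_F₂ + n_UF₆/√M_UF₆)
= (2.94/√38.00) / (2.94/√38.00 + 3.97/√352.02) = 0.4769/(0.4769 + 0.2116) = 0.693.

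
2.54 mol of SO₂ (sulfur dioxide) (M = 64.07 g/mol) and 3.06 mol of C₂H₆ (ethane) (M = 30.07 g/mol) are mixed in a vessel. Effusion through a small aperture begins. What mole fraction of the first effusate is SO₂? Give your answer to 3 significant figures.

0.363

Rate_i ∝ x_i/√M_i (Graham's law weighted by mole fraction), so the effusate composition follows n_i/√M_i.
Mole fraction of SO₂ in the effusate = (n_SO₂/√M_SO₂) / (n_SO₂/√M_SO₂ + n_C₂H₆/√M_C₂H₆)
= (2.54/√64.07) / (2.54/√64.07 + 3.06/√30.07) = 0.3173/(0.3173 + 0.5580) = 0.363.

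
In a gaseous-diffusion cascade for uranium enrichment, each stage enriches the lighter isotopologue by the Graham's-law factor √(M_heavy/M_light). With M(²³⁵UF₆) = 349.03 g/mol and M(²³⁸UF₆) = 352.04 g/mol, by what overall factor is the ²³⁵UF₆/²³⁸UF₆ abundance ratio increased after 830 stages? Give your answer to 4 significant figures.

35.29

The single-stage factor is √(M_heavy/M_light), so 830 stages give [√(352.04/349.03)]^830 = (352.04/349.03)^(830/2).
= 1.00862^415 = 35.29.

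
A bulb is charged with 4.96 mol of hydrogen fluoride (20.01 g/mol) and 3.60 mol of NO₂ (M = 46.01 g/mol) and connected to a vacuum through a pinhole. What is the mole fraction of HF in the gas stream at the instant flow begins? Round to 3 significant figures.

Effusion rate of each component ∝ n_i/√M_i (partial pressure × 1/√M).
Mole fraction of HF in the effusate = (n_HF/√M_HF) / (n_HF/√M_HF + n_NO₂/√M_NO₂)
= (4.96/√20.01) / (4.96/√20.01 + 3.60/√46.01) = 1.109/(1.109 + 0.5307) = 0.676.

0.676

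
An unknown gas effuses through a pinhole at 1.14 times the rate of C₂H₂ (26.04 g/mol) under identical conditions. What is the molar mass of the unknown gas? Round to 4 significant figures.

Since effusion rate ∝ 1/√M, rate_X/rate_C₂H₂ = √(M_C₂H₂/M_X).
1.14 = √(26.04/M_X)
M_X = 26.04 / 1.14² = 26.04 / 1.300 = 20.04 g/mol

20.04 g/mol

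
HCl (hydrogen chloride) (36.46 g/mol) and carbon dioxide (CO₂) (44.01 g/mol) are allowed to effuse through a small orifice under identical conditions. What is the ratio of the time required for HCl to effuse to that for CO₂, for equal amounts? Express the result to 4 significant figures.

Graham's law gives t_HCl/t_CO₂ = √(M_HCl/M_CO₂) = √(36.46/44.01) = √0.8284 = 0.9102.

0.9102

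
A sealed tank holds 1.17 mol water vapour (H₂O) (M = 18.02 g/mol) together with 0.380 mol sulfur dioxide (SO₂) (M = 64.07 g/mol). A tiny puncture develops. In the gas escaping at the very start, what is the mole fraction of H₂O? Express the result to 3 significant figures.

Effusion rate of each component ∝ n_i/√M_i (partial pressure × 1/√M).
Mole fraction of H₂O in the effusate = (n_H₂O/√M_H₂O) / (n_H₂O/√M_H₂O + n_SO₂/√M_SO₂)
= (1.17/√18.02) / (1.17/√18.02 + 0.380/√64.07) = 0.2756/(0.2756 + 0.04747) = 0.853.

0.853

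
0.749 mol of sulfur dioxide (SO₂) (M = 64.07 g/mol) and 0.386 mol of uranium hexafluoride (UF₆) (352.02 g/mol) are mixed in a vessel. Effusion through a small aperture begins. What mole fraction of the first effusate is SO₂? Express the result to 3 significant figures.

0.820

Each component's effusion rate ∝ (its partial pressure)·(1/√M) ∝ n_i/√M_i.
So x_SO₂ in the escaping gas = (n_SO₂/√M_SO₂) / Σ(n_i/√M_i)
= (0.749/√64.07) / (0.749/√64.07 + 0.386/√352.02) = 0.09357/(0.09357 + 0.02057) = 0.820.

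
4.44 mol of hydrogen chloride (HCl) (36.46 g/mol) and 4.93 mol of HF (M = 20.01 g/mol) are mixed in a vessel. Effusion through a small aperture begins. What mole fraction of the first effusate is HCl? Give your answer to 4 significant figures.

Effusion rate of each component ∝ n_i/√M_i (partial pressure × 1/√M).
Mole fraction of HCl in the effusate = (n_HCl/√M_HCl) / (n_HCl/√M_HCl + n_HF/√M_HF)
= (4.44/√36.46) / (4.44/√36.46 + 4.93/√20.01) = 0.7353/(0.7353 + 1.102) = 0.4002.

0.4002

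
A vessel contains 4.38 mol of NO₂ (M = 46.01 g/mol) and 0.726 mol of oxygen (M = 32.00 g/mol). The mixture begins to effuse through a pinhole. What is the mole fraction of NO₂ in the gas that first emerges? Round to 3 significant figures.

0.834

Rate_i ∝ x_i/√M_i (Graham's law weighted by mole fraction), so the effusate composition follows n_i/√M_i.
So x_NO₂ in the escaping gas = (n_NO₂/√M_NO₂) / Σ(n_i/√M_i)
= (4.38/√46.01) / (4.38/√46.01 + 0.726/√32.00) = 0.6457/(0.6457 + 0.1283) = 0.834.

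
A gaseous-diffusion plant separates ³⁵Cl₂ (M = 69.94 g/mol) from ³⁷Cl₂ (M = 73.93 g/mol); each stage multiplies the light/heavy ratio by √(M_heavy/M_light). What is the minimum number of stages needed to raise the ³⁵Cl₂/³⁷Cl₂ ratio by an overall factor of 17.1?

Single-stage factor α = √(73.93/69.94), so ln α = ½ ln(1.05705) = 0.02774.
Need α^N ≥ 17.1 ⇒ N ≥ ln(17.1) / ln α = 2.839 / 0.02774 = 102.34.
Minimum whole number of stages: N = 103.

103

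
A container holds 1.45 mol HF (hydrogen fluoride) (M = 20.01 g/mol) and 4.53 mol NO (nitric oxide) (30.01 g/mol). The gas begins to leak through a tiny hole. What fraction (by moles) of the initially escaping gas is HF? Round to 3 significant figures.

0.282

Rate_i ∝ x_i/√M_i (Graham's law weighted by mole fraction), so the effusate composition follows n_i/√M_i.
x_HF(eff) = (n_HF/√M_HF) / (n_HF/√M_HF + n_NO/√M_NO)
= (1.45/√20.01) / (1.45/√20.01 + 4.53/√30.01) = 0.3241/(0.3241 + 0.8269) = 0.282.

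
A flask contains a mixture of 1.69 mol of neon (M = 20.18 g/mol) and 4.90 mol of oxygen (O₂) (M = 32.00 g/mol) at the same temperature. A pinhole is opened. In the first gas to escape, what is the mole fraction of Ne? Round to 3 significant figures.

Rate_i ∝ x_i/√M_i (Graham's law weighted by mole fraction), so the effusate composition follows n_i/√M_i.
x_Ne(eff) = (n_Ne/√M_Ne) / (n_Ne/√M_Ne + n_O₂/√M_O₂)
= (1.69/√20.18) / (1.69/√20.18 + 4.90/√32.00) = 0.3762/(0.3762 + 0.8662) = 0.303.

0.303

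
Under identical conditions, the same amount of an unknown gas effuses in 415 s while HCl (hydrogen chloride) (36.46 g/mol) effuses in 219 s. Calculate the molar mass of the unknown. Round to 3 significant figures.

Graham's law gives t_X/t_HCl = √(M_X/M_HCl).
415/219 = 1.895 = √(M_X/36.46)
M_X = 36.46 × 1.895² = 36.46 × 3.591 = 131 g/mol

131 g/mol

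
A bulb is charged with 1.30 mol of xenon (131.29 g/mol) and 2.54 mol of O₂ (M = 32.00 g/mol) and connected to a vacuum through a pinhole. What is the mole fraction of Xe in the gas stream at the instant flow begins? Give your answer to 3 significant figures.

The effusion rate of species i is ∝ p_i/√M_i ∝ n_i/√M_i.
Mole fraction of Xe in the effusate = (n_Xe/√M_Xe) / (n_Xe/√M_Xe + n_O₂/√M_O₂)
= (1.30/√131.29) / (1.30/√131.29 + 2.54/√32.00) = 0.1135/(0.1135 + 0.4490) = 0.202.

0.202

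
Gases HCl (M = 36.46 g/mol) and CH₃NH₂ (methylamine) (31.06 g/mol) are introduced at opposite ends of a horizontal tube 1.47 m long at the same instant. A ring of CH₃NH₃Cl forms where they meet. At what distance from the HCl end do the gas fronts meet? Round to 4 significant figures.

Graham's law gives d_HCl/d_CH₃NH₂ = rate_HCl/rate_CH₃NH₂ = √(M_CH₃NH₂/M_HCl) = √(31.06/36.46) = 0.9230.
With d_HCl + d_CH₃NH₂ = 1.47 m, d_CH₃NH₂ = 1.47/(1 + 0.9230) = 0.7644 m.
d_HCl = 1.47 − 0.7644 = 0.7056 m.

0.7056 m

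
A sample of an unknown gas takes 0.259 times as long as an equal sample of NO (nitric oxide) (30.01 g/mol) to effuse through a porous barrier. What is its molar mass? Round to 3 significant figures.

2.01 g/mol

Using Graham's law: t_X/t_NO = √(M_X/M_NO).
0.259 = √(M_X/30.01)
M_X = 30.01 × 0.259² = 30.01 × 0.06708 = 2.01 g/mol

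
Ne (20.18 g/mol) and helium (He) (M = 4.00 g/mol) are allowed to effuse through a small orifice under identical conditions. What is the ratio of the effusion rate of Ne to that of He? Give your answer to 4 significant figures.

Graham's law gives rate_Ne/rate_He = √(M_He/M_Ne) = √(4.00/20.18) = √0.1982 = 0.4452.

0.4452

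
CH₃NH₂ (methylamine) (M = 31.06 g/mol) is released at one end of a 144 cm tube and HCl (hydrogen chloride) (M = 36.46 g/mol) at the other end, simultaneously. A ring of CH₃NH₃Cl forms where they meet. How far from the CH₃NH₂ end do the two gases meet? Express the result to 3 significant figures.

74.9 cm

The fronts meet when d_CH₃NH₂ + d_HCl = L with d_CH₃NH₂/d_HCl = √(M_HCl/M_CH₃NH₂) (Graham's law). Here √(M_HCl/M_CH₃NH₂) = √(36.46/31.06) = 1.083.
With d_CH₃NH₂ + d_HCl = 144 cm, d_HCl = 144/(1 + 1.083) = 69.12 cm.
d_CH₃NH₂ = 144 − 69.12 = 74.9 cm.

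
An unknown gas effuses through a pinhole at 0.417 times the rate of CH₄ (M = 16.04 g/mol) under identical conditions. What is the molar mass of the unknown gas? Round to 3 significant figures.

92.2 g/mol

From Graham's law, rate_X/rate_CH₄ = √(M_CH₄/M_X).
0.417 = √(16.04/M_X)
M_X = 16.04 / 0.417² = 16.04 / 0.1739 = 92.2 g/mol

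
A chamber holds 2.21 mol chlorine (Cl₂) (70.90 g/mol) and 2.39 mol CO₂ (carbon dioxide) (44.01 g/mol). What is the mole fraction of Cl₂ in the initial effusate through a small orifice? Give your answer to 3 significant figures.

Effusion rate of each component ∝ n_i/√M_i (partial pressure × 1/√M).
x_Cl₂(eff) = (n_Cl₂/√M_Cl₂) / (n_Cl₂/√M_Cl₂ + n_CO₂/√M_CO₂)
= (2.21/√70.90) / (2.21/√70.90 + 2.39/√44.01) = 0.2625/(0.2625 + 0.3603) = 0.421.

0.421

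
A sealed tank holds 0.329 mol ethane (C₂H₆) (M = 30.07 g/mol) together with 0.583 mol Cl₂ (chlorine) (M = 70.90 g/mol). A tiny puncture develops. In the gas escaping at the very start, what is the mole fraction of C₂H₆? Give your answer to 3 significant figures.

0.464

Effusion rate of each component ∝ n_i/√M_i (partial pressure × 1/√M).
x_C₂H₆(eff) = (n_C₂H₆/√M_C₂H₆) / (n_C₂H₆/√M_C₂H₆ + n_Cl₂/√M_Cl₂)
= (0.329/√30.07) / (0.329/√30.07 + 0.583/√70.90) = 0.06000/(0.06000 + 0.06924) = 0.464.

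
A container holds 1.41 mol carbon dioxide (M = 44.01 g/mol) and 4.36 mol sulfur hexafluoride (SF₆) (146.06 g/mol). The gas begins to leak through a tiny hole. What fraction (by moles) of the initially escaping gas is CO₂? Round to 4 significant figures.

0.3707

Each component's effusion rate ∝ (its partial pressure)·(1/√M) ∝ n_i/√M_i.
Mole fraction of CO₂ in the effusate = (n_CO₂/√M_CO₂) / (n_CO₂/√M_CO₂ + n_SF₆/√M_SF₆)
= (1.41/√44.01) / (1.41/√44.01 + 4.36/√146.06) = 0.2125/(0.2125 + 0.3608) = 0.3707.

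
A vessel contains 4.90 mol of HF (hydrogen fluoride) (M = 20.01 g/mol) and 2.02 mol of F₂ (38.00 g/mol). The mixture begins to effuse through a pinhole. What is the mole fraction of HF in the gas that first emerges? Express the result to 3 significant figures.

0.770

The effusion rate of species i is ∝ p_i/√M_i ∝ n_i/√M_i.
So x_HF in the escaping gas = (n_HF/√M_HF) / Σ(n_i/√M_i)
= (4.90/√20.01) / (4.90/√20.01 + 2.02/√38.00) = 1.095/(1.095 + 0.3277) = 0.770.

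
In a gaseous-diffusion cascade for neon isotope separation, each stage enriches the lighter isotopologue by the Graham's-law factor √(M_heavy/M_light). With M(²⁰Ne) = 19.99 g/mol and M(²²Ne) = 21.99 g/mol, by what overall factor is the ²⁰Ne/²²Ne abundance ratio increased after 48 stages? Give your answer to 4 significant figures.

9.860

Overall factor = α^48 with α = √(21.99/19.99), i.e. (21.99/19.99)^(48/2).
= 1.10005^24 = 9.860.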